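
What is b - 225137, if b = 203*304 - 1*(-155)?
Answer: -163270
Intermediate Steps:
b = 61867 (b = 61712 + 155 = 61867)
b - 225137 = 61867 - 225137 = -163270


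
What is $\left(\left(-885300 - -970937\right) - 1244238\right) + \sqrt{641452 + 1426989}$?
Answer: $-1158601 + \sqrt{2068441} \approx -1.1572 \cdot 10^{6}$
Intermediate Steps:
$\left(\left(-885300 - -970937\right) - 1244238\right) + \sqrt{641452 + 1426989} = \left(\left(-885300 + 970937\right) - 1244238\right) + \sqrt{2068441} = \left(85637 - 1244238\right) + \sqrt{2068441} = -1158601 + \sqrt{2068441}$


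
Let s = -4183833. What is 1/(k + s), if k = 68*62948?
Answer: 1/96631 ≈ 1.0349e-5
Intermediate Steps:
k = 4280464
1/(k + s) = 1/(4280464 - 4183833) = 1/96631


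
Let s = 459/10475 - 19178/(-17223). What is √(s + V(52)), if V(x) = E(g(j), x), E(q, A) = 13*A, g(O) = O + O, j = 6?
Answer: √881607429569262459/36082185 ≈ 26.022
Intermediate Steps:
s = 208794907/180410925 (s = 459*(1/10475) - 19178*(-1/17223) = 459/10475 + 19178/17223 = 208794907/180410925 ≈ 1.1573)
g(O) = 2*O
V(x) = 13*x
√(s + V(52)) = √(208794907/180410925 + 13*52) = √(208794907/180410925 + 676) = √(122166580207/180410925) = √881607429569262459/36082185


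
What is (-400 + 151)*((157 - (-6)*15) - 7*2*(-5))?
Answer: -78933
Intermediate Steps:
(-400 + 151)*((157 - (-6)*15) - 7*2*(-5)) = -249*((157 - 1*(-90)) - 14*(-5)) = -249*((157 + 90) + 70) = -249*(247 + 70) = -249*317 = -78933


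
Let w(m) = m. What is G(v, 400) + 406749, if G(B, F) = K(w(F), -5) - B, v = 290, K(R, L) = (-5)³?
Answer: 406334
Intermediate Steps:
K(R, L) = -125
G(B, F) = -125 - B
G(v, 400) + 406749 = (-125 - 1*290) + 406749 = (-125 - 290) + 406749 = -415 + 406749 = 406334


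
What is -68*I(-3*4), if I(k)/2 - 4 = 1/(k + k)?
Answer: -1615/3 ≈ -538.33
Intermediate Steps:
I(k) = 8 + 1/k (I(k) = 8 + 2/(k + k) = 8 + 2/((2*k)) = 8 + 2*(1/(2*k)) = 8 + 1/k)
-68*I(-3*4) = -68*(8 + 1/(-3*4)) = -68*(8 + 1/(-12)) = -68*(8 - 1/12) = -68*95/12 = -1615/3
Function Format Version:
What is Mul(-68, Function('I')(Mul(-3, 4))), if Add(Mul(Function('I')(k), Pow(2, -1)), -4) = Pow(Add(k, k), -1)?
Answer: Rational(-1615, 3) ≈ -538.33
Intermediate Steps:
Function('I')(k) = Add(8, Pow(k, -1)) (Function('I')(k) = Add(8, Mul(2, Pow(Add(k, k), -1))) = Add(8, Mul(2, Pow(Mul(2, k), -1))) = Add(8, Mul(2, Mul(Rational(1, 2), Pow(k, -1)))) = Add(8, Pow(k, -1)))
Mul(-68, Function('I')(Mul(-3, 4))) = Mul(-68, Add(8, Pow(Mul(-3, 4), -1))) = Mul(-68, Add(8, Pow(-12, -1))) = Mul(-68, Add(8, Rational(-1, 12))) = Mul(-68, Rational(95, 12)) = Rational(-1615, 3)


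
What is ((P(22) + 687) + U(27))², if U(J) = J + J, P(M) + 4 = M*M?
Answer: 1490841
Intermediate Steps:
P(M) = -4 + M² (P(M) = -4 + M*M = -4 + M²)
U(J) = 2*J
((P(22) + 687) + U(27))² = (((-4 + 22²) + 687) + 2*27)² = (((-4 + 484) + 687) + 54)² = ((480 + 687) + 54)² = (1167 + 54)² = 1221² = 1490841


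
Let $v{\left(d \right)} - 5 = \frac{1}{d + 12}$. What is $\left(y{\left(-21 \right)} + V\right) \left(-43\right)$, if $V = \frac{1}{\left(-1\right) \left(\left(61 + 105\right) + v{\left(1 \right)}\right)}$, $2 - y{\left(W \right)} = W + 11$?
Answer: $- \frac{1147025}{2224} \approx -515.75$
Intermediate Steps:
$v{\left(d \right)} = 5 + \frac{1}{12 + d}$ ($v{\left(d \right)} = 5 + \frac{1}{d + 12} = 5 + \frac{1}{12 + d}$)
$y{\left(W \right)} = -9 - W$ ($y{\left(W \right)} = 2 - \left(W + 11\right) = 2 - \left(11 + W\right) = -9 - W$)
$V = - \frac{13}{2224}$ ($V = \frac{1}{\left(-1\right) \left(\left(61 + 105\right) + \frac{61 + 5 \cdot 1}{12 + 1}\right)} = \frac{1}{\left(-1\right) \left(166 + \frac{61 + 5}{13}\right)} = \frac{1}{\left(-1\right) \left(166 + \frac{1}{13} \cdot 66\right)} = \frac{1}{\left(-1\right) \left(166 + \frac{66}{13}\right)} = \frac{1}{\left(-1\right) \frac{2224}{13}} = \frac{1}{- \frac{2224}{13}} = - \frac{13}{2224} \approx -0.0058453$)
$\left(y{\left(-21 \right)} + V\right) \left(-43\right) = \left(\left(-9 - -21\right) - \frac{13}{2224}\right) \left(-43\right) = \left(\left(-9 + 21\right) - \frac{13}{2224}\right) \left(-43\right) = \left(12 - \frac{13}{2224}\right) \left(-43\right) = \frac{26675}{2224} \left(-43\right) = - \frac{1147025}{2224}$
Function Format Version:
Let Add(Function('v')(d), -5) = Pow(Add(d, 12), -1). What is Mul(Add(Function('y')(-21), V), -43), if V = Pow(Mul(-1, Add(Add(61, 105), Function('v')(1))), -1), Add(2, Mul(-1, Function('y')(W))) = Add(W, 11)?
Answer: Rational(-1147025, 2224) ≈ -515.75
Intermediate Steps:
Function('v')(d) = Add(5, Pow(Add(12, d), -1)) (Function('v')(d) = Add(5, Pow(Add(d, 12), -1)) = Add(5, Pow(Add(12, d), -1)))
Function('y')(W) = Add(-9, Mul(-1, W)) (Function('y')(W) = Add(2, Mul(-1, Add(W, 11))) = Add(2, Mul(-1, Add(11, W))) = Add(2, Add(-11, Mul(-1, W))) = Add(-9, Mul(-1, W)))
V = Rational(-13, 2224) (V = Pow(Mul(-1, Add(Add(61, 105), Mul(Pow(Add(12, 1), -1), Add(61, Mul(5, 1))))), -1) = Pow(Mul(-1, Add(166, Mul(Pow(13, -1), Add(61, 5)))), -1) = Pow(Mul(-1, Add(166, Mul(Rational(1, 13), 66))), -1) = Pow(Mul(-1, Add(166, Rational(66, 13))), -1) = Pow(Mul(-1, Rational(2224, 13)), -1) = Pow(Rational(-2224, 13), -1) = Rational(-13, 2224) ≈ -0.0058453)
Mul(Add(Function('y')(-21), V), -43) = Mul(Add(Add(-9, Mul(-1, -21)), Rational(-13, 2224)), -43) = Mul(Add(Add(-9, 21), Rational(-13, 2224)), -43) = Mul(Add(12, Rational(-13, 2224)), -43) = Mul(Rational(26675, 2224), -43) = Rational(-1147025, 2224)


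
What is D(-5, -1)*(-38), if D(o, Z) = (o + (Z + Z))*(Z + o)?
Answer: -1596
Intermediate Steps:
D(o, Z) = (Z + o)*(o + 2*Z) (D(o, Z) = (o + 2*Z)*(Z + o) = (Z + o)*(o + 2*Z))
D(-5, -1)*(-38) = ((-5)² + 2*(-1)² + 3*(-1)*(-5))*(-38) = (25 + 2*1 + 15)*(-38) = (25 + 2 + 15)*(-38) = 42*(-38) = -1596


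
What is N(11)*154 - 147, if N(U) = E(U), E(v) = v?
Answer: 1547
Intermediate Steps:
N(U) = U
N(11)*154 - 147 = 11*154 - 147 = 1694 - 147 = 1547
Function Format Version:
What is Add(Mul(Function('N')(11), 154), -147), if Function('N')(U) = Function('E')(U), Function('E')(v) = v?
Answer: 1547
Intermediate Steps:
Function('N')(U) = U
Add(Mul(Function('N')(11), 154), -147) = Add(Mul(11, 154), -147) = Add(1694, -147) = 1547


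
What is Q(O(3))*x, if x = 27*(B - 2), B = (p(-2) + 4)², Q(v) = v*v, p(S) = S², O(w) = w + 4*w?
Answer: 376650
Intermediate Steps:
O(w) = 5*w
Q(v) = v²
B = 64 (B = ((-2)² + 4)² = (4 + 4)² = 8² = 64)
x = 1674 (x = 27*(64 - 2) = 27*62 = 1674)
Q(O(3))*x = (5*3)²*1674 = 15²*1674 = 225*1674 = 376650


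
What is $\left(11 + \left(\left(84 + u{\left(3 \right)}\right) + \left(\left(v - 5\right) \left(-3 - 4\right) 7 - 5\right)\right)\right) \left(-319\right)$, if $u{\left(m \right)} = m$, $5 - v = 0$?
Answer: $-29667$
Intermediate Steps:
$v = 5$ ($v = 5 - 0 = 5 + 0 = 5$)
$\left(11 + \left(\left(84 + u{\left(3 \right)}\right) + \left(\left(v - 5\right) \left(-3 - 4\right) 7 - 5\right)\right)\right) \left(-319\right) = \left(11 + \left(\left(84 + 3\right) - \left(5 - \left(5 - 5\right) \left(-3 - 4\right) 7\right)\right)\right) \left(-319\right) = \left(11 + \left(87 - \left(5 - 0 \left(-7\right) 7\right)\right)\right) \left(-319\right) = \left(11 + \left(87 + \left(0 \cdot 7 - 5\right)\right)\right) \left(-319\right) = \left(11 + \left(87 + \left(0 - 5\right)\right)\right) \left(-319\right) = \left(11 + \left(87 - 5\right)\right) \left(-319\right) = \left(11 + 82\right) \left(-319\right) = 93 \left(-319\right) = -29667$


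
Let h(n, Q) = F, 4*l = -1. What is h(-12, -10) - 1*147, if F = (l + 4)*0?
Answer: -147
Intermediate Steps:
l = -¼ (l = (¼)*(-1) = -¼ ≈ -0.25000)
F = 0 (F = (-¼ + 4)*0 = (15/4)*0 = 0)
h(n, Q) = 0
h(-12, -10) - 1*147 = 0 - 1*147 = 0 - 147 = -147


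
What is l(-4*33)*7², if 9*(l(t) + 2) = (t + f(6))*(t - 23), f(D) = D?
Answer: 106232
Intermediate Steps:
l(t) = -2 + (-23 + t)*(6 + t)/9 (l(t) = -2 + ((t + 6)*(t - 23))/9 = -2 + ((6 + t)*(-23 + t))/9 = -2 + ((-23 + t)*(6 + t))/9 = -2 + (-23 + t)*(6 + t)/9)
l(-4*33)*7² = (-52/3 - (-68)*33/9 + (-4*33)²/9)*7² = (-52/3 - 17/9*(-132) + (⅑)*(-132)²)*49 = (-52/3 + 748/3 + (⅑)*17424)*49 = (-52/3 + 748/3 + 1936)*49 = 2168*49 = 106232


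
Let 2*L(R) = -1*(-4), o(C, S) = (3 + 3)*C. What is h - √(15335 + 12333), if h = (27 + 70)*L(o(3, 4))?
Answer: 194 - 2*√6917 ≈ 27.663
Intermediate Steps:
o(C, S) = 6*C
L(R) = 2 (L(R) = (-1*(-4))/2 = (½)*4 = 2)
h = 194 (h = (27 + 70)*2 = 97*2 = 194)
h - √(15335 + 12333) = 194 - √(15335 + 12333) = 194 - √27668 = 194 - 2*√6917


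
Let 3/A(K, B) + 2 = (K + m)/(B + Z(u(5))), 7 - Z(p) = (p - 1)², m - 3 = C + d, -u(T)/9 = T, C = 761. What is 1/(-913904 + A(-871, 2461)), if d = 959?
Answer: -37/33814184 ≈ -1.0942e-6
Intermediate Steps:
u(T) = -9*T
m = 1723 (m = 3 + (761 + 959) = 3 + 1720 = 1723)
Z(p) = 7 - (-1 + p)² (Z(p) = 7 - (p - 1)² = 7 - (-1 + p)²)
A(K, B) = 3/(-2 + (1723 + K)/(-2109 + B)) (A(K, B) = 3/(-2 + (K + 1723)/(B + (7 - (-1 - 9*5)²))) = 3/(-2 + (1723 + K)/(B + (7 - (-1 - 45)²))) = 3/(-2 + (1723 + K)/(B + (7 - 1*(-46)²))) = 3/(-2 + (1723 + K)/(B + (7 - 1*2116))) = 3/(-2 + (1723 + K)/(B + (7 - 2116))) = 3/(-2 + (1723 + K)/(B - 2109)) = 3/(-2 + (1723 + K)/(-2109 + B)))
1/(-913904 + A(-871, 2461)) = 1/(-913904 + 3*(-2109 + 2461)/(5941 - 871 - 2*2461)) = 1/(-913904 + 3*352/(5941 - 871 - 4922)) = 1/(-913904 + 3*352/148) = 1/(-913904 + 3*(1/148)*352) = 1/(-913904 + 264/37) = 1/(-33814184/37) = -37/33814184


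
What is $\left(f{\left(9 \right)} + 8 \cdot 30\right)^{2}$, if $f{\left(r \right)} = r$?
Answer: $62001$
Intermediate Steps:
$\left(f{\left(9 \right)} + 8 \cdot 30\right)^{2} = \left(9 + 8 \cdot 30\right)^{2} = \left(9 + 240\right)^{2} = 249^{2} = 62001$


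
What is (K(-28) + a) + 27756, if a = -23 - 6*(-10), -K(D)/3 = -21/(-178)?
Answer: 4947091/178 ≈ 27793.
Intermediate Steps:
K(D) = -63/178 (K(D) = -(-63)/(-178) = -(-63)*(-1)/178 = -3*21/178 = -63/178)
a = 37 (a = -23 + 60 = 37)
(K(-28) + a) + 27756 = (-63/178 + 37) + 27756 = 6523/178 + 27756 = 4947091/178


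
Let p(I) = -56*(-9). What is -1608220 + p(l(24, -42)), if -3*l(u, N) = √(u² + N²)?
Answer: -1607716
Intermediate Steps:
l(u, N) = -√(N² + u²)/3 (l(u, N) = -√(u² + N²)/3 = -√(N² + u²)/3)
p(I) = 504
-1608220 + p(l(24, -42)) = -1608220 + 504 = -1607716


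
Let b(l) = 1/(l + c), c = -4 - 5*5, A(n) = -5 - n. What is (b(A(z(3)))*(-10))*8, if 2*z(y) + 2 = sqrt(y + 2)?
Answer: 10560/4351 - 160*sqrt(5)/4351 ≈ 2.3448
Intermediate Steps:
z(y) = -1 + sqrt(2 + y)/2 (z(y) = -1 + sqrt(y + 2)/2 = -1 + sqrt(2 + y)/2)
c = -29 (c = -4 - 25 = -29)
b(l) = 1/(-29 + l) (b(l) = 1/(l - 29) = 1/(-29 + l))
(b(A(z(3)))*(-10))*8 = (-10/(-29 + (-5 - (-1 + sqrt(2 + 3)/2))))*8 = (-10/(-29 + (-5 - (-1 + sqrt(5)/2))))*8 = (-10/(-29 + (-5 + (1 - sqrt(5)/2))))*8 = (-10/(-29 + (-4 - sqrt(5)/2)))*8 = (-10/(-33 - sqrt(5)/2))*8 = -10/(-33 - sqrt(5)/2)*8 = -80/(-33 - sqrt(5)/2)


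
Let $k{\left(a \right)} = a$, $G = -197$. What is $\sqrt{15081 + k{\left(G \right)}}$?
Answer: $122$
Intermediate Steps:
$\sqrt{15081 + k{\left(G \right)}} = \sqrt{15081 - 197} = \sqrt{14884} = 122$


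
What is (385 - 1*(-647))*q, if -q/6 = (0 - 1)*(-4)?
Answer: -24768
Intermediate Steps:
q = -24 (q = -6*(0 - 1)*(-4) = -(-6)*(-4) = -6*4 = -24)
(385 - 1*(-647))*q = (385 - 1*(-647))*(-24) = (385 + 647)*(-24) = 1032*(-24) = -24768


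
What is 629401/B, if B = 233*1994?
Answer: 629401/464602 ≈ 1.3547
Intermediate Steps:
B = 464602
629401/B = 629401/464602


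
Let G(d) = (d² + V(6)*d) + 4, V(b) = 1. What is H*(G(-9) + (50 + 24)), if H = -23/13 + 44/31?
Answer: -21150/403 ≈ -52.481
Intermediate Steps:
G(d) = 4 + d + d² (G(d) = (d² + 1*d) + 4 = (d² + d) + 4 = (d + d²) + 4 = 4 + d + d²)
H = -141/403 (H = -23*1/13 + 44*(1/31) = -23/13 + 44/31 = -141/403 ≈ -0.34988)
H*(G(-9) + (50 + 24)) = -141*((4 - 9 + (-9)²) + (50 + 24))/403 = -141*((4 - 9 + 81) + 74)/403 = -141*(76 + 74)/403 = -141/403*150 = -21150/403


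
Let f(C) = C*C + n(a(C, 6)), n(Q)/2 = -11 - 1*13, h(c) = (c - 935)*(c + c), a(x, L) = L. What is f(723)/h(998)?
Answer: 174227/41916 ≈ 4.1566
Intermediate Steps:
h(c) = 2*c*(-935 + c) (h(c) = (-935 + c)*(2*c) = 2*c*(-935 + c))
n(Q) = -48 (n(Q) = 2*(-11 - 1*13) = 2*(-11 - 13) = 2*(-24) = -48)
f(C) = -48 + C**2 (f(C) = C*C - 48 = C**2 - 48 = -48 + C**2)
f(723)/h(998) = (-48 + 723**2)/((2*998*(-935 + 998))) = (-48 + 522729)/((2*998*63)) = 522681/125748 = 522681*(1/125748) = 174227/41916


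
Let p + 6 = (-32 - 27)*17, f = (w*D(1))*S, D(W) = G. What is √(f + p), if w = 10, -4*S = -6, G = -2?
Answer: I*√1039 ≈ 32.234*I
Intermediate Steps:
S = 3/2 (S = -¼*(-6) = 3/2 ≈ 1.5000)
D(W) = -2
f = -30 (f = (10*(-2))*(3/2) = -20*3/2 = -30)
p = -1009 (p = -6 + (-32 - 27)*17 = -6 - 59*17 = -6 - 1003 = -1009)
√(f + p) = √(-30 - 1009) = √(-1039) = I*√1039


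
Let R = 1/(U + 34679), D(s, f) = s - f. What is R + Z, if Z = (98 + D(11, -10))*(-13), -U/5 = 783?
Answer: -47591907/30764 ≈ -1547.0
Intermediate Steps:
U = -3915 (U = -5*783 = -3915)
R = 1/30764 (R = 1/(-3915 + 34679) = 1/30764 ≈ 3.2506e-5)
Z = -1547 (Z = (98 + (11 - 1*(-10)))*(-13) = (98 + (11 + 10))*(-13) = (98 + 21)*(-13) = 119*(-13) = -1547)
R + Z = 1/30764 - 1547 = -47591907/30764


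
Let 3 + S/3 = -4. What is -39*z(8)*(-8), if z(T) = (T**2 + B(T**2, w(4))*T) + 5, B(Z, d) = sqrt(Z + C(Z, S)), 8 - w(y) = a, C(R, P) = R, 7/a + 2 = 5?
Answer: 21528 + 19968*sqrt(2) ≈ 49767.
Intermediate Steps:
a = 7/3 (a = 7/(-2 + 5) = 7/3 ≈ 2.3333)
S = -21 (S = -9 + 3*(-4) = -9 - 12 = -21)
w(y) = 17/3 (w(y) = 8 - 1*7/3 = 8 - 7/3 = 17/3)
B(Z, d) = sqrt(2)*sqrt(Z) (B(Z, d) = sqrt(Z + Z) = sqrt(2*Z) = sqrt(2)*sqrt(Z))
z(T) = 5 + T**2 + T*sqrt(2)*sqrt(T**2) (z(T) = (T**2 + (sqrt(2)*sqrt(T**2))*T) + 5 = (T**2 + T*sqrt(2)*sqrt(T**2)) + 5 = 5 + T**2 + T*sqrt(2)*sqrt(T**2))
-39*z(8)*(-8) = -39*(5 + 8**2 + 8*sqrt(2)*sqrt(8**2))*(-8) = -39*(5 + 64 + 8*sqrt(2)*sqrt(64))*(-8) = -39*(5 + 64 + 8*sqrt(2)*8)*(-8) = -39*(5 + 64 + 64*sqrt(2))*(-8) = -39*(69 + 64*sqrt(2))*(-8) = (-2691 - 2496*sqrt(2))*(-8) = 21528 + 19968*sqrt(2)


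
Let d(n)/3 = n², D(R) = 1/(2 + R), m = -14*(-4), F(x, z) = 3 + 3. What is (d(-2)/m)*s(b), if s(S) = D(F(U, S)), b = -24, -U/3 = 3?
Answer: 3/112 ≈ 0.026786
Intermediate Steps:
U = -9 (U = -3*3 = -9)
F(x, z) = 6
m = 56
s(S) = ⅛ (s(S) = 1/(2 + 6) = 1/8 = ⅛)
d(n) = 3*n²
(d(-2)/m)*s(b) = ((3*(-2)²)/56)*(⅛) = ((3*4)*(1/56))*(⅛) = (12*(1/56))*(⅛) = (3/14)*(⅛) = 3/112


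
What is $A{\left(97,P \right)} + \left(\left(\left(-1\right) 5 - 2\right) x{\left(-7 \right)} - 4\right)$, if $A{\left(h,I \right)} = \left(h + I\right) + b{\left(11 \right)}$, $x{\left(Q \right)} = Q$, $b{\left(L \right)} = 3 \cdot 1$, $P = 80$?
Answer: $225$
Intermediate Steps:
$b{\left(L \right)} = 3$
$A{\left(h,I \right)} = 3 + I + h$ ($A{\left(h,I \right)} = \left(h + I\right) + 3 = \left(I + h\right) + 3 = 3 + I + h$)
$A{\left(97,P \right)} + \left(\left(\left(-1\right) 5 - 2\right) x{\left(-7 \right)} - 4\right) = \left(3 + 80 + 97\right) - \left(4 - \left(\left(-1\right) 5 - 2\right) \left(-7\right)\right) = 180 - \left(4 - \left(-5 - 2\right) \left(-7\right)\right) = 180 - -45 = 180 + \left(49 - 4\right) = 180 + 45 = 225$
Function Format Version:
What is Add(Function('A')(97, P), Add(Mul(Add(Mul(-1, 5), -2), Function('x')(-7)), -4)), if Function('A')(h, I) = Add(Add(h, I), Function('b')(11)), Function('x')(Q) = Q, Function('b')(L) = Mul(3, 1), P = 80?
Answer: 225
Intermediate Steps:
Function('b')(L) = 3
Function('A')(h, I) = Add(3, I, h) (Function('A')(h, I) = Add(Add(h, I), 3) = Add(Add(I, h), 3) = Add(3, I, h))
Add(Function('A')(97, P), Add(Mul(Add(Mul(-1, 5), -2), Function('x')(-7)), -4)) = Add(Add(3, 80, 97), Add(Mul(Add(Mul(-1, 5), -2), -7), -4)) = Add(180, Add(Mul(Add(-5, -2), -7), -4)) = Add(180, Add(Mul(-7, -7), -4)) = Add(180, Add(49, -4)) = Add(180, 45) = 225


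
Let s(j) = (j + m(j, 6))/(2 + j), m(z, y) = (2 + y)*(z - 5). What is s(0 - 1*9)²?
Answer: 14641/49 ≈ 298.80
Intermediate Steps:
m(z, y) = (-5 + z)*(2 + y) (m(z, y) = (2 + y)*(-5 + z) = (-5 + z)*(2 + y))
s(j) = (-40 + 9*j)/(2 + j) (s(j) = (j + (-10 - 5*6 + 2*j + 6*j))/(2 + j) = (j + (-10 - 30 + 2*j + 6*j))/(2 + j) = (j + (-40 + 8*j))/(2 + j) = (-40 + 9*j)/(2 + j))
s(0 - 1*9)² = ((-40 + 9*(0 - 1*9))/(2 + (0 - 1*9)))² = ((-40 + 9*(0 - 9))/(2 + (0 - 9)))² = ((-40 + 9*(-9))/(2 - 9))² = ((-40 - 81)/(-7))² = (-⅐*(-121))² = (121/7)² = 14641/49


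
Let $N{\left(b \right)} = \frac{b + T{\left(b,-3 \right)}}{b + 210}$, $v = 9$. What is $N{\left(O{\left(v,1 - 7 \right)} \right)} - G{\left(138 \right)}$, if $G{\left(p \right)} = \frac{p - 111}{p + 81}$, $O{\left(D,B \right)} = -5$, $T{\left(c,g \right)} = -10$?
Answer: $- \frac{588}{2993} \approx -0.19646$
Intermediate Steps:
$G{\left(p \right)} = \frac{-111 + p}{81 + p}$
$N{\left(b \right)} = \frac{-10 + b}{210 + b}$ ($N{\left(b \right)} = \frac{b - 10}{b + 210} = \frac{-10 + b}{210 + b}$)
$N{\left(O{\left(v,1 - 7 \right)} \right)} - G{\left(138 \right)} = \frac{-10 - 5}{210 - 5} - \frac{-111 + 138}{81 + 138} = \frac{1}{205} \left(-15\right) - \frac{1}{219} \cdot 27 = - \frac{3}{41} - \frac{9}{73} = - \frac{588}{2993}$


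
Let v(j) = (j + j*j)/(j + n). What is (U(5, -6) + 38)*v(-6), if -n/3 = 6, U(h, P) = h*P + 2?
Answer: -25/2 ≈ -12.500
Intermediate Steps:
U(h, P) = 2 + P*h (U(h, P) = P*h + 2 = 2 + P*h)
n = -18 (n = -3*6 = -18)
v(j) = (j + j²)/(-18 + j) (v(j) = (j + j*j)/(j - 18) = (j + j²)/(-18 + j))
(U(5, -6) + 38)*v(-6) = ((2 - 6*5) + 38)*(-6*(1 - 6)/(-18 - 6)) = ((2 - 30) + 38)*(-6*(-5)/(-24)) = (-28 + 38)*(-6*(-1/24)*(-5)) = 10*(-5/4) = -25/2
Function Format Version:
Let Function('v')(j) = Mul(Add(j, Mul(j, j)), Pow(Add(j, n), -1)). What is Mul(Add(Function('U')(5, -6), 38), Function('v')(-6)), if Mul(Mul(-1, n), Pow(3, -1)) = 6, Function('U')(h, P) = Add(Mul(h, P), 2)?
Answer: Rational(-25, 2) ≈ -12.500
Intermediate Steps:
Function('U')(h, P) = Add(2, Mul(P, h)) (Function('U')(h, P) = Add(Mul(P, h), 2) = Add(2, Mul(P, h)))
n = -18 (n = Mul(-3, 6) = -18)
Function('v')(j) = Mul(Pow(Add(-18, j), -1), Add(j, Pow(j, 2))) (Function('v')(j) = Mul(Add(j, Mul(j, j)), Pow(Add(j, -18), -1)) = Mul(Add(j, Pow(j, 2)), Pow(Add(-18, j), -1)) = Mul(Pow(Add(-18, j), -1), Add(j, Pow(j, 2))))
Mul(Add(Function('U')(5, -6), 38), Function('v')(-6)) = Mul(Add(Add(2, Mul(-6, 5)), 38), Mul(-6, Pow(Add(-18, -6), -1), Add(1, -6))) = Mul(Add(Add(2, -30), 38), Mul(-6, Pow(-24, -1), -5)) = Mul(Add(-28, 38), Mul(-6, Rational(-1, 24), -5)) = Mul(10, Rational(-5, 4)) = Rational(-25, 2)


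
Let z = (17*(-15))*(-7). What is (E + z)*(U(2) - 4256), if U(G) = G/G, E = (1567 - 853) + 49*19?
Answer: -14594650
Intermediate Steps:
E = 1645 (E = 714 + 931 = 1645)
U(G) = 1
z = 1785 (z = -255*(-7) = 1785)
(E + z)*(U(2) - 4256) = (1645 + 1785)*(1 - 4256) = 3430*(-4255) = -14594650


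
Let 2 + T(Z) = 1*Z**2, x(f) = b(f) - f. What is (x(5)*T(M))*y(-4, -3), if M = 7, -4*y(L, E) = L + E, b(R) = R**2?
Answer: 1645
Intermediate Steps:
x(f) = f**2 - f
y(L, E) = -E/4 - L/4 (y(L, E) = -(L + E)/4 = -(E + L)/4 = -E/4 - L/4)
T(Z) = -2 + Z**2 (T(Z) = -2 + 1*Z**2 = -2 + Z**2)
(x(5)*T(M))*y(-4, -3) = ((5*(-1 + 5))*(-2 + 7**2))*(-1/4*(-3) - 1/4*(-4)) = ((5*4)*(-2 + 49))*(3/4 + 1) = (20*47)*(7/4) = 940*(7/4) = 1645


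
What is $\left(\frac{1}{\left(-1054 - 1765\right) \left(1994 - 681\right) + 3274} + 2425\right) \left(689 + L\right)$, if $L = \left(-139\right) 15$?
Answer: $- \frac{12519086525504}{3698073} \approx -3.3853 \cdot 10^{6}$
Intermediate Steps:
$L = -2085$
$\left(\frac{1}{\left(-1054 - 1765\right) \left(1994 - 681\right) + 3274} + 2425\right) \left(689 + L\right) = \left(\frac{1}{\left(-1054 - 1765\right) \left(1994 - 681\right) + 3274} + 2425\right) \left(689 - 2085\right) = \left(\frac{1}{\left(-2819\right) 1313 + 3274} + 2425\right) \left(-1396\right) = \left(\frac{1}{-3701347 + 3274} + 2425\right) \left(-1396\right) = \left(\frac{1}{-3698073} + 2425\right) \left(-1396\right) = \left(- \frac{1}{3698073} + 2425\right) \left(-1396\right) = \frac{8967827024}{3698073} \left(-1396\right) = - \frac{12519086525504}{3698073}$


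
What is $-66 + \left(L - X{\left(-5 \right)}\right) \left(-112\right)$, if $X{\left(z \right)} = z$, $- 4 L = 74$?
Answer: $1446$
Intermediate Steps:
$L = - \frac{37}{2}$ ($L = \left(- \frac{1}{4}\right) 74 = - \frac{37}{2} \approx -18.5$)
$-66 + \left(L - X{\left(-5 \right)}\right) \left(-112\right) = -66 + \left(- \frac{37}{2} - -5\right) \left(-112\right) = -66 + \left(- \frac{37}{2} + 5\right) \left(-112\right) = -66 - -1512 = -66 + 1512 = 1446$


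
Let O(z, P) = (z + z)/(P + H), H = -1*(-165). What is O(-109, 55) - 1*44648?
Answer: -4911389/110 ≈ -44649.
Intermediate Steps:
H = 165
O(z, P) = 2*z/(165 + P) (O(z, P) = (z + z)/(P + 165) = (2*z)/(165 + P) = 2*z/(165 + P))
O(-109, 55) - 1*44648 = 2*(-109)/(165 + 55) - 1*44648 = 2*(-109)/220 - 44648 = 2*(-109)*(1/220) - 44648 = -109/110 - 44648 = -4911389/110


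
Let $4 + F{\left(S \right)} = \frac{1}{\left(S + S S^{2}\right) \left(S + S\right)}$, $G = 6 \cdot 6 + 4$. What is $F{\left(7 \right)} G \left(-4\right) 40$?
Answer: $\frac{1254336}{49} \approx 25599.0$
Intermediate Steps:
$G = 40$ ($G = 36 + 4 = 40$)
$F{\left(S \right)} = -4 + \frac{1}{2 S \left(S + S^{3}\right)}$ ($F{\left(S \right)} = -4 + \frac{1}{\left(S + S S^{2}\right) \left(S + S\right)} = -4 + \frac{1}{\left(S + S^{3}\right) 2 S} = -4 + \frac{1}{2 S \left(S + S^{3}\right)}$)
$F{\left(7 \right)} G \left(-4\right) 40 = \frac{1 - 8 \cdot 7^{2} - 8 \cdot 7^{4}}{2 \cdot 49 \left(1 + 7^{2}\right)} 40 \left(-4\right) 40 = \frac{1}{2} \cdot \frac{1}{49} \frac{1}{1 + 49} \left(1 - 392 - 19208\right) \left(-160\right) 40 = \frac{1}{2} \cdot \frac{1}{49} \cdot \frac{1}{50} \left(1 - 392 - 19208\right) \left(-160\right) 40 = \frac{1}{2} \cdot \frac{1}{49} \cdot \frac{1}{50} \left(-19599\right) \left(-160\right) 40 = \left(- \frac{19599}{4900}\right) \left(-160\right) 40 = \frac{156792}{245} \cdot 40 = \frac{1254336}{49}$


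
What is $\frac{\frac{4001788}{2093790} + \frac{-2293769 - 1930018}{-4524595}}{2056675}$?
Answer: $\frac{2695019295859}{1948401707638420875} \approx 1.3832 \cdot 10^{-6}$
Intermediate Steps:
$\frac{\frac{4001788}{2093790} + \frac{-2293769 - 1930018}{-4524595}}{2056675} = \left(4001788 \cdot \frac{1}{2093790} - - \frac{4223787}{4524595}\right) \frac{1}{2056675} = \left(\frac{2000894}{1046895} + \frac{4223787}{4524595}\right) \frac{1}{2056675} = \frac{2695019295859}{947355176505} \cdot \frac{1}{2056675} = \frac{2695019295859}{1948401707638420875}$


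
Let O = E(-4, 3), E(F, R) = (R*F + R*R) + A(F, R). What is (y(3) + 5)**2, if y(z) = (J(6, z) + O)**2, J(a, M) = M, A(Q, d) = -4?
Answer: 441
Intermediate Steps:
E(F, R) = -4 + R**2 + F*R (E(F, R) = (R*F + R*R) - 4 = (F*R + R**2) - 4 = (R**2 + F*R) - 4 = -4 + R**2 + F*R)
O = -7 (O = -4 + 3**2 - 4*3 = -4 + 9 - 12 = -7)
y(z) = (-7 + z)**2 (y(z) = (z - 7)**2 = (-7 + z)**2)
(y(3) + 5)**2 = ((-7 + 3)**2 + 5)**2 = ((-4)**2 + 5)**2 = (16 + 5)**2 = 21**2 = 441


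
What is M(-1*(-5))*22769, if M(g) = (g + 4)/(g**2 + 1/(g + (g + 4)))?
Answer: 318766/39 ≈ 8173.5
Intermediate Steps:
M(g) = (4 + g)/(g**2 + 1/(4 + 2*g)) (M(g) = (4 + g)/(g**2 + 1/(g + (4 + g))) = (4 + g)/(g**2 + 1/(4 + 2*g)))
M(-1*(-5))*22769 = (2*(8 + (-1*(-5))**2 + 6*(-1*(-5)))/(1 + 2*(-1*(-5))**3 + 4*(-1*(-5))**2))*22769 = (2*(8 + 5**2 + 6*5)/(1 + 2*5**3 + 4*5**2))*22769 = (2*(8 + 25 + 30)/(1 + 2*125 + 4*25))*22769 = (2*63/(1 + 250 + 100))*22769 = (2*63/351)*22769 = (2*(1/351)*63)*22769 = (14/39)*22769 = 318766/39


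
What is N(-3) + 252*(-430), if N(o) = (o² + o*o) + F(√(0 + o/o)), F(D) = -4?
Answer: -108346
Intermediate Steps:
N(o) = -4 + 2*o² (N(o) = (o² + o*o) - 4 = (o² + o²) - 4 = 2*o² - 4 = -4 + 2*o²)
N(-3) + 252*(-430) = (-4 + 2*(-3)²) + 252*(-430) = (-4 + 2*9) - 108360 = (-4 + 18) - 108360 = 14 - 108360 = -108346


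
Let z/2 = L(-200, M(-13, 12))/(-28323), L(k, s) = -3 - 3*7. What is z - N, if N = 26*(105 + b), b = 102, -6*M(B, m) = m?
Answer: -50811446/9441 ≈ -5382.0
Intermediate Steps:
M(B, m) = -m/6
L(k, s) = -24 (L(k, s) = -3 - 21 = -24)
z = 16/9441 (z = 2*(-24/(-28323)) = 2*(-24*(-1/28323)) = 2*(8/9441) = 16/9441 ≈ 0.0016947)
N = 5382 (N = 26*(105 + 102) = 26*207 = 5382)
z - N = 16/9441 - 1*5382 = 16/9441 - 5382 = -50811446/9441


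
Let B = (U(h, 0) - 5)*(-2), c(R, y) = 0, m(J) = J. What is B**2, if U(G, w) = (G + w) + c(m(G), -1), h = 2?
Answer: 36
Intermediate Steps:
U(G, w) = G + w (U(G, w) = (G + w) + 0 = G + w)
B = 6 (B = ((2 + 0) - 5)*(-2) = (2 - 5)*(-2) = -3*(-2) = 6)
B**2 = 6**2 = 36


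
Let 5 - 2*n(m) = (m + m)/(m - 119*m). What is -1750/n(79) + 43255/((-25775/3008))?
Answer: -2191770267/381470 ≈ -5745.6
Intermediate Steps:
n(m) = 148/59 (n(m) = 5/2 - (m + m)/(2*(m - 119*m)) = 5/2 - 2*m/(2*((-118*m))) = 5/2 - 2*m*(-1/(118*m))/2 = 5/2 - ½*(-1/59) = 5/2 + 1/118 = 148/59)
-1750/n(79) + 43255/((-25775/3008)) = -1750/148/59 + 43255/((-25775/3008)) = -1750*59/148 + 43255/((-25775*1/3008)) = -51625/74 + 43255/(-25775/3008) = -51625/74 + 43255*(-3008/25775) = -51625/74 - 26022208/5155 = -2191770267/381470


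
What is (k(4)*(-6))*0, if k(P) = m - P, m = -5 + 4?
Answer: 0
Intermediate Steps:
m = -1
k(P) = -1 - P
(k(4)*(-6))*0 = ((-1 - 1*4)*(-6))*0 = ((-1 - 4)*(-6))*0 = -5*(-6)*0 = 30*0 = 0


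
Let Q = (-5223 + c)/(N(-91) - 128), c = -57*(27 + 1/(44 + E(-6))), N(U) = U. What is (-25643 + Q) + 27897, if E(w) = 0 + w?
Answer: 333593/146 ≈ 2284.9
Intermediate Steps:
E(w) = w
c = -3081/2 (c = -57*(27 + 1/(44 - 6)) = -57*(27 + 1/38) = -57*1027/38 = -3081/2 ≈ -1540.5)
Q = 4509/146 (Q = (-5223 - 3081/2)/(-91 - 128) = -13527/2/(-219) = -13527/2*(-1/219) = 4509/146 ≈ 30.884)
(-25643 + Q) + 27897 = (-25643 + 4509/146) + 27897 = -3739369/146 + 27897 = 333593/146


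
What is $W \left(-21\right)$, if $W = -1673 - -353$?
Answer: $27720$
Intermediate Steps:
$W = -1320$ ($W = -1673 + 353 = -1320$)
$W \left(-21\right) = \left(-1320\right) \left(-21\right) = 27720$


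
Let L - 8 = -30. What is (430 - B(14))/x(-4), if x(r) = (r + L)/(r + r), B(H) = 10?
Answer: 1680/13 ≈ 129.23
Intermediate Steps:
L = -22 (L = 8 - 30 = -22)
x(r) = (-22 + r)/(2*r) (x(r) = (r - 22)/(r + r) = (-22 + r)/((2*r)) = (-22 + r)*(1/(2*r)) = (-22 + r)/(2*r))
(430 - B(14))/x(-4) = (430 - 1*10)/(((½)*(-22 - 4)/(-4))) = (430 - 10)/(((½)*(-¼)*(-26))) = 420/(13/4) = 420*(4/13) = 1680/13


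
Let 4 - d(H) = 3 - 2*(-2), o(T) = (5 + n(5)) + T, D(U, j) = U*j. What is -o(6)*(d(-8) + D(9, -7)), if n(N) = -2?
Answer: 594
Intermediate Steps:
o(T) = 3 + T (o(T) = (5 - 2) + T = 3 + T)
d(H) = -3 (d(H) = 4 - (3 - 2*(-2)) = 4 - (3 + 4) = 4 - 1*7 = 4 - 7 = -3)
-o(6)*(d(-8) + D(9, -7)) = -(3 + 6)*(-3 + 9*(-7)) = -9*(-3 - 63) = -9*(-66) = -1*(-594) = 594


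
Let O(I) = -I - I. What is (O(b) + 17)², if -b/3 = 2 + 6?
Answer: 4225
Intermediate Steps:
b = -24 (b = -3*(2 + 6) = -3*8 = -24)
O(I) = -2*I
(O(b) + 17)² = (-2*(-24) + 17)² = (48 + 17)² = 65² = 4225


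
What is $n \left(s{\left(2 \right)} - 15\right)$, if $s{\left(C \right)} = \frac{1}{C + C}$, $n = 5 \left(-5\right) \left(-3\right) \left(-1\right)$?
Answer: $\frac{4425}{4} \approx 1106.3$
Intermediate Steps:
$n = -75$ ($n = \left(-25\right) \left(-3\right) \left(-1\right) = 75 \left(-1\right) = -75$)
$s{\left(C \right)} = \frac{1}{2 C}$
$n \left(s{\left(2 \right)} - 15\right) = - 75 \left(\frac{1}{2 \cdot 2} - 15\right) = - 75 \left(\frac{1}{2} \cdot \frac{1}{2} - 15\right) = - 75 \left(\frac{1}{4} - 15\right) = \left(-75\right) \left(- \frac{59}{4}\right) = \frac{4425}{4}$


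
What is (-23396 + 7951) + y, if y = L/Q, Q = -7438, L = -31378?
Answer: -57424266/3719 ≈ -15441.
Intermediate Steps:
y = 15689/3719 (y = -31378/(-7438) = -31378*(-1/7438) = 15689/3719 ≈ 4.2186)
(-23396 + 7951) + y = (-23396 + 7951) + 15689/3719 = -15445 + 15689/3719 = -57424266/3719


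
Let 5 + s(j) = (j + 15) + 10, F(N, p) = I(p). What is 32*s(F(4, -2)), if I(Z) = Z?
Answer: 576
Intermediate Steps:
F(N, p) = p
s(j) = 20 + j (s(j) = -5 + ((j + 15) + 10) = -5 + ((15 + j) + 10) = -5 + (25 + j) = 20 + j)
32*s(F(4, -2)) = 32*(20 - 2) = 32*18 = 576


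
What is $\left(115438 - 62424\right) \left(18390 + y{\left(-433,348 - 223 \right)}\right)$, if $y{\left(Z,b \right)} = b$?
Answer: $981554210$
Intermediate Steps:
$\left(115438 - 62424\right) \left(18390 + y{\left(-433,348 - 223 \right)}\right) = \left(115438 - 62424\right) \left(18390 + \left(348 - 223\right)\right) = 53014 \left(18390 + 125\right) = 53014 \cdot 18515 = 981554210$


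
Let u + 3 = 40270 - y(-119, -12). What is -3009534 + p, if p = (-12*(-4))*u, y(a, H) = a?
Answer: -1071006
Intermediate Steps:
u = 40386 (u = -3 + (40270 - 1*(-119)) = -3 + (40270 + 119) = -3 + 40389 = 40386)
p = 1938528 (p = -12*(-4)*40386 = -2*(-24)*40386 = 48*40386 = 1938528)
-3009534 + p = -3009534 + 1938528 = -1071006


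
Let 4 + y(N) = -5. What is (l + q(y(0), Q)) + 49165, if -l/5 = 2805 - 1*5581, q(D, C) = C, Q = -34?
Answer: 63011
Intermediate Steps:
y(N) = -9 (y(N) = -4 - 5 = -9)
l = 13880 (l = -5*(2805 - 1*5581) = -5*(2805 - 5581) = -5*(-2776) = 13880)
(l + q(y(0), Q)) + 49165 = (13880 - 34) + 49165 = 13846 + 49165 = 63011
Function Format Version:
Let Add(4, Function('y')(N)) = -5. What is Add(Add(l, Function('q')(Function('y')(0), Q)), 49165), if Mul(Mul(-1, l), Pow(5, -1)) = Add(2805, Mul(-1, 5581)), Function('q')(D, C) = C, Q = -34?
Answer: 63011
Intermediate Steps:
Function('y')(N) = -9 (Function('y')(N) = Add(-4, -5) = -9)
l = 13880 (l = Mul(-5, Add(2805, Mul(-1, 5581))) = Mul(-5, Add(2805, -5581)) = Mul(-5, -2776) = 13880)
Add(Add(l, Function('q')(Function('y')(0), Q)), 49165) = Add(Add(13880, -34), 49165) = Add(13846, 49165) = 63011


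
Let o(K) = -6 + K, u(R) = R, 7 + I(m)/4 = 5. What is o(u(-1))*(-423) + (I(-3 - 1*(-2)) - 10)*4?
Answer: 2889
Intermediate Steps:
I(m) = -8 (I(m) = -28 + 4*5 = -28 + 20 = -8)
o(u(-1))*(-423) + (I(-3 - 1*(-2)) - 10)*4 = (-6 - 1)*(-423) + (-8 - 10)*4 = -7*(-423) - 18*4 = 2961 - 72 = 2889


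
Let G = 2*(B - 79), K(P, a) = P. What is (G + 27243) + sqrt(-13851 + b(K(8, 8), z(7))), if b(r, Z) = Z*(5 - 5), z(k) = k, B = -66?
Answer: 26953 + 27*I*sqrt(19) ≈ 26953.0 + 117.69*I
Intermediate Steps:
b(r, Z) = 0 (b(r, Z) = Z*0 = 0)
G = -290 (G = 2*(-66 - 79) = 2*(-145) = -290)
(G + 27243) + sqrt(-13851 + b(K(8, 8), z(7))) = (-290 + 27243) + sqrt(-13851 + 0) = 26953 + sqrt(-13851) = 26953 + 27*I*sqrt(19)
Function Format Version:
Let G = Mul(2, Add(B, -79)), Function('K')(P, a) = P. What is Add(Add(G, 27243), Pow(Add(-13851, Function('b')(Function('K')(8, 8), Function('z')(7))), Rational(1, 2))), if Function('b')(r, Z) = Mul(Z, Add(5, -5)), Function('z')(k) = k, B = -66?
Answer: Add(26953, Mul(27, I, Pow(19, Rational(1, 2)))) ≈ Add(26953., Mul(117.69, I))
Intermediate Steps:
Function('b')(r, Z) = 0 (Function('b')(r, Z) = Mul(Z, 0) = 0)
G = -290 (G = Mul(2, Add(-66, -79)) = Mul(2, -145) = -290)
Add(Add(G, 27243), Pow(Add(-13851, Function('b')(Function('K')(8, 8), Function('z')(7))), Rational(1, 2))) = Add(Add(-290, 27243), Pow(Add(-13851, 0), Rational(1, 2))) = Add(26953, Pow(-13851, Rational(1, 2))) = Add(26953, Mul(27, I, Pow(19, Rational(1, 2))))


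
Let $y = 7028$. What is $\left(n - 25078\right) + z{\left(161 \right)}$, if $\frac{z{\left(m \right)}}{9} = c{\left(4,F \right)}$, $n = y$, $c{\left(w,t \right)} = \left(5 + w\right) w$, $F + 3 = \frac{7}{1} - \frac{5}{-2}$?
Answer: $-17726$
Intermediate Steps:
$F = \frac{13}{2}$ ($F = -3 + \left(\frac{7}{1} - \frac{5}{-2}\right) = -3 + \left(7 \cdot 1 - - \frac{5}{2}\right) = -3 + \left(7 + \frac{5}{2}\right) = -3 + \frac{19}{2} = \frac{13}{2} \approx 6.5$)
$c{\left(w,t \right)} = w \left(5 + w\right)$
$n = 7028$
$z{\left(m \right)} = 324$ ($z{\left(m \right)} = 9 \cdot 4 \left(5 + 4\right) = 9 \cdot 4 \cdot 9 = 9 \cdot 36 = 324$)
$\left(n - 25078\right) + z{\left(161 \right)} = \left(7028 - 25078\right) + 324 = -18050 + 324 = -17726$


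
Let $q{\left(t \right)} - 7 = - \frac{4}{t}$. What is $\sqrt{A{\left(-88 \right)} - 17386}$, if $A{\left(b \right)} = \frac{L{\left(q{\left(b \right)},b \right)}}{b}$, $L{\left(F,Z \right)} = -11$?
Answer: $\frac{13 i \sqrt{1646}}{4} \approx 131.86 i$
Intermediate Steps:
$q{\left(t \right)} = 7 - \frac{4}{t}$
$A{\left(b \right)} = - \frac{11}{b}$
$\sqrt{A{\left(-88 \right)} - 17386} = \sqrt{- \frac{11}{-88} - 17386} = \sqrt{\left(-11\right) \left(- \frac{1}{88}\right) - 17386} = \sqrt{\frac{1}{8} - 17386} = \sqrt{- \frac{139087}{8}} = \frac{13 i \sqrt{1646}}{4}$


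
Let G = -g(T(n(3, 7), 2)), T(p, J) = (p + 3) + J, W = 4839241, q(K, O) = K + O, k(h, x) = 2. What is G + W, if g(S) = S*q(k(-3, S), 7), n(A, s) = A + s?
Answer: 4839106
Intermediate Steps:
T(p, J) = 3 + J + p (T(p, J) = (3 + p) + J = 3 + J + p)
g(S) = 9*S (g(S) = S*(2 + 7) = S*9 = 9*S)
G = -135 (G = -9*(3 + 2 + (3 + 7)) = -9*(3 + 2 + 10) = -9*15 = -1*135 = -135)
G + W = -135 + 4839241 = 4839106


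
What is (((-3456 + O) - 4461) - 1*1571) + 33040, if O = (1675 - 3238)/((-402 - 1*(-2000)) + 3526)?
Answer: 40226295/1708 ≈ 23552.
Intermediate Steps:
O = -521/1708 (O = -1563/((-402 + 2000) + 3526) = -1563/(1598 + 3526) = -1563/5124 = -1563*1/5124 = -521/1708 ≈ -0.30504)
(((-3456 + O) - 4461) - 1*1571) + 33040 = (((-3456 - 521/1708) - 4461) - 1*1571) + 33040 = ((-5903369/1708 - 4461) - 1571) + 33040 = (-13522757/1708 - 1571) + 33040 = -16206025/1708 + 33040 = 40226295/1708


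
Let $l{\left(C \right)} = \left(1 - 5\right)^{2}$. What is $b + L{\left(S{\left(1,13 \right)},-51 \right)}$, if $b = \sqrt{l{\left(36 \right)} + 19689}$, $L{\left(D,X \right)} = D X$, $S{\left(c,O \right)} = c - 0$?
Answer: $-51 + \sqrt{19705} \approx 89.375$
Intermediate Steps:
$l{\left(C \right)} = 16$ ($l{\left(C \right)} = \left(-4\right)^{2} = 16$)
$S{\left(c,O \right)} = c$ ($S{\left(c,O \right)} = c + 0 = c$)
$b = \sqrt{19705}$ ($b = \sqrt{16 + 19689} = \sqrt{19705} \approx 140.37$)
$b + L{\left(S{\left(1,13 \right)},-51 \right)} = \sqrt{19705} + 1 \left(-51\right) = \sqrt{19705} - 51 = -51 + \sqrt{19705}$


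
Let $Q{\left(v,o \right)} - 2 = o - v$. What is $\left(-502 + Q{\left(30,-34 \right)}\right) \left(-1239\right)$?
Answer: $698796$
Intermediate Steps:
$Q{\left(v,o \right)} = 2 + o - v$ ($Q{\left(v,o \right)} = 2 + \left(o - v\right) = 2 + o - v$)
$\left(-502 + Q{\left(30,-34 \right)}\right) \left(-1239\right) = \left(-502 - 62\right) \left(-1239\right) = \left(-564\right) \left(-1239\right) = 698796$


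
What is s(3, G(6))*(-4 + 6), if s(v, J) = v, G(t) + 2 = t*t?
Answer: 6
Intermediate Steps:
G(t) = -2 + t² (G(t) = -2 + t*t = -2 + t²)
s(3, G(6))*(-4 + 6) = 3*(-4 + 6) = 3*2 = 6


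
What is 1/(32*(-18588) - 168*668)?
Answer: -1/707040 ≈ -1.4143e-6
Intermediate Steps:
1/(32*(-18588) - 168*668) = 1/(-594816 - 112224) = 1/(-707040) = -1/707040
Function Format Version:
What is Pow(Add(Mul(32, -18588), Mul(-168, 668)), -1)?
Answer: Rational(-1, 707040) ≈ -1.4143e-6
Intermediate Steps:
Pow(Add(Mul(32, -18588), Mul(-168, 668)), -1) = Pow(Add(-594816, -112224), -1) = Pow(-707040, -1) = Rational(-1, 707040)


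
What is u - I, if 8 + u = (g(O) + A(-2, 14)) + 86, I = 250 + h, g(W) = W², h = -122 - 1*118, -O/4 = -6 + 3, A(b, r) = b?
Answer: 210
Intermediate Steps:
O = 12 (O = -4*(-6 + 3) = -4*(-3) = 12)
h = -240 (h = -122 - 118 = -240)
I = 10 (I = 250 - 240 = 10)
u = 220 (u = -8 + ((12² - 2) + 86) = -8 + ((144 - 2) + 86) = -8 + (142 + 86) = -8 + 228 = 220)
u - I = 220 - 1*10 = 220 - 10 = 210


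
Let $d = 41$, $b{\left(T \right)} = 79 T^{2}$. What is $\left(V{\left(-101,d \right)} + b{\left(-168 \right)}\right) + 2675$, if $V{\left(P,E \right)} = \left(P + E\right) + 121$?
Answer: $2232432$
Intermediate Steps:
$V{\left(P,E \right)} = 121 + E + P$ ($V{\left(P,E \right)} = \left(E + P\right) + 121 = 121 + E + P$)
$\left(V{\left(-101,d \right)} + b{\left(-168 \right)}\right) + 2675 = \left(\left(121 + 41 - 101\right) + 79 \left(-168\right)^{2}\right) + 2675 = \left(61 + 79 \cdot 28224\right) + 2675 = \left(61 + 2229696\right) + 2675 = 2229757 + 2675 = 2232432$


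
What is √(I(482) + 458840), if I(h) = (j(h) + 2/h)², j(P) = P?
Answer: √40143728609/241 ≈ 831.37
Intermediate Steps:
I(h) = (h + 2/h)²
√(I(482) + 458840) = √((2 + 482²)²/482² + 458840) = √((2 + 232324)²/232324 + 458840) = √((1/232324)*232326² + 458840) = √((1/232324)*53975370276 + 458840) = √(13493842569/58081 + 458840) = √(40143728609/58081) = √40143728609/241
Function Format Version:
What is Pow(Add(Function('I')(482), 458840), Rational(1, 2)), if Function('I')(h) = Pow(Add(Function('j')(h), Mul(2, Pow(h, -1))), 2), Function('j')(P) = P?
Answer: Mul(Rational(1, 241), Pow(40143728609, Rational(1, 2))) ≈ 831.37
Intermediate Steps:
Function('I')(h) = Pow(Add(h, Mul(2, Pow(h, -1))), 2)
Pow(Add(Function('I')(482), 458840), Rational(1, 2)) = Pow(Add(Mul(Pow(482, -2), Pow(Add(2, Pow(482, 2)), 2)), 458840), Rational(1, 2)) = Pow(Add(Mul(Rational(1, 232324), Pow(Add(2, 232324), 2)), 458840), Rational(1, 2)) = Pow(Add(Mul(Rational(1, 232324), Pow(232326, 2)), 458840), Rational(1, 2)) = Pow(Add(Mul(Rational(1, 232324), 53975370276), 458840), Rational(1, 2)) = Pow(Add(Rational(13493842569, 58081), 458840), Rational(1, 2)) = Pow(Rational(40143728609, 58081), Rational(1, 2)) = Mul(Rational(1, 241), Pow(40143728609, Rational(1, 2)))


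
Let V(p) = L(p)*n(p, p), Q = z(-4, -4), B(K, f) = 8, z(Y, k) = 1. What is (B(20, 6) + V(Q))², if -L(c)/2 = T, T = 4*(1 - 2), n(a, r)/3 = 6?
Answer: 23104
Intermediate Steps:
n(a, r) = 18 (n(a, r) = 3*6 = 18)
T = -4 (T = 4*(-1) = -4)
L(c) = 8 (L(c) = -2*(-4) = 8)
Q = 1
V(p) = 144 (V(p) = 8*18 = 144)
(B(20, 6) + V(Q))² = (8 + 144)² = 152² = 23104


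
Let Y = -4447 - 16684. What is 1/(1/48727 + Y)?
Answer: -48727/1029650236 ≈ -4.7324e-5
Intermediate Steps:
Y = -21131
1/(1/48727 + Y) = 1/(1/48727 - 21131) = 1/(-1029650236/48727) = -48727/1029650236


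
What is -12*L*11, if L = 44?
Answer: -5808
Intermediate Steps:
-12*L*11 = -12*44*11 = -528*11 = -5808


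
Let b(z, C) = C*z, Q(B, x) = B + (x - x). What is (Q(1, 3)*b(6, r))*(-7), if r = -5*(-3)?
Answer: -630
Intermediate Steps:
r = 15
Q(B, x) = B (Q(B, x) = B + 0 = B)
(Q(1, 3)*b(6, r))*(-7) = (1*(15*6))*(-7) = (1*90)*(-7) = 90*(-7) = -630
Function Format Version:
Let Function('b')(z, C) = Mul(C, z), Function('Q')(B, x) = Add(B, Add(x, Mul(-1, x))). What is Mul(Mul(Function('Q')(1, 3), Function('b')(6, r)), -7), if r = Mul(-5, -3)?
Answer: -630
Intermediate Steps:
r = 15
Function('Q')(B, x) = B (Function('Q')(B, x) = Add(B, 0) = B)
Mul(Mul(Function('Q')(1, 3), Function('b')(6, r)), -7) = Mul(Mul(1, Mul(15, 6)), -7) = Mul(Mul(1, 90), -7) = Mul(90, -7) = -630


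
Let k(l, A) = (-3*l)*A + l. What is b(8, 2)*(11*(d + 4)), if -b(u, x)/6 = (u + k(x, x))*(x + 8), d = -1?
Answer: 3960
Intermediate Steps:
k(l, A) = l - 3*A*l (k(l, A) = -3*A*l + l = l - 3*A*l)
b(u, x) = -6*(8 + x)*(u + x*(1 - 3*x)) (b(u, x) = -6*(u + x*(1 - 3*x))*(x + 8) = -6*(u + x*(1 - 3*x))*(8 + x) = -6*(8 + x)*(u + x*(1 - 3*x)))
b(8, 2)*(11*(d + 4)) = (-48*8 - 48*2 + 18*2³ + 138*2² - 6*8*2)*(11*(-1 + 4)) = (-384 - 96 + 18*8 + 138*4 - 96)*(11*3) = (-384 - 96 + 144 + 552 - 96)*33 = 120*33 = 3960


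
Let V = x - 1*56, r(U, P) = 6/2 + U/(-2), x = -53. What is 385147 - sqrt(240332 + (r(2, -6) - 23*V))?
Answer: 385147 - sqrt(242841) ≈ 3.8465e+5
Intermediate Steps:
r(U, P) = 3 - U/2 (r(U, P) = 6*(1/2) + U*(-1/2) = 3 - U/2)
V = -109 (V = -53 - 1*56 = -53 - 56 = -109)
385147 - sqrt(240332 + (r(2, -6) - 23*V)) = 385147 - sqrt(240332 + ((3 - 1/2*2) - 23*(-109))) = 385147 - sqrt(240332 + ((3 - 1) + 2507)) = 385147 - sqrt(240332 + (2 + 2507)) = 385147 - sqrt(240332 + 2509) = 385147 - sqrt(242841)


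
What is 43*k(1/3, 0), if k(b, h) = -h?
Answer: 0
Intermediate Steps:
43*k(1/3, 0) = 43*(-1*0) = 43*0 = 0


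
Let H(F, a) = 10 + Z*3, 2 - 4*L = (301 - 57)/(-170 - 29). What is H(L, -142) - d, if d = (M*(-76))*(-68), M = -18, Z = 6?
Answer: 93052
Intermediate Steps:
L = 321/398 (L = ½ - (301 - 57)/(4*(-170 - 29)) = ½ - 61/(-199) = ½ - 61*(-1)/199 = ½ - ¼*(-244/199) = ½ + 61/199 = 321/398 ≈ 0.80653)
H(F, a) = 28 (H(F, a) = 10 + 6*3 = 10 + 18 = 28)
d = -93024 (d = -18*(-76)*(-68) = 1368*(-68) = -93024)
H(L, -142) - d = 28 - 1*(-93024) = 28 + 93024 = 93052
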